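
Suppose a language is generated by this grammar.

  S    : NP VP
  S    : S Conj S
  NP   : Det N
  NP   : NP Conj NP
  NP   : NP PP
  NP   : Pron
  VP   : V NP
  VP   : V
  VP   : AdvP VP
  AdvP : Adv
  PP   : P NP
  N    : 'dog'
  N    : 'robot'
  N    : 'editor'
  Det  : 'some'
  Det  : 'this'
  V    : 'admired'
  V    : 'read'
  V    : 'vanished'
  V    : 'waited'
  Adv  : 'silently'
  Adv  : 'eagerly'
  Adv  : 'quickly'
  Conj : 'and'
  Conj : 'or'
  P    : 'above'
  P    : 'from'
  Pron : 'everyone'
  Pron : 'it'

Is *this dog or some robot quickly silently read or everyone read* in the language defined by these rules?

Grammatical

[S [S [NP [NP [Det this] [N dog]] [Conj or] [NP [Det some] [N robot]]] [VP [AdvP [Adv quickly]] [VP [AdvP [Adv silently]] [VP [V read]]]]] [Conj or] [S [NP [Pron everyone]] [VP [V read]]]]
The bracketing above is licensed at every node by one of the given productions, with S at the root.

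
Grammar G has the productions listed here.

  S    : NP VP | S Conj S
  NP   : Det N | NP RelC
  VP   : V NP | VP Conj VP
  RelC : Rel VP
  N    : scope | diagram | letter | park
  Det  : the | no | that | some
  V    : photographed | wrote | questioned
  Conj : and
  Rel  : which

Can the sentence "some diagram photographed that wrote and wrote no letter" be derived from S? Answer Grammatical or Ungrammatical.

Ungrammatical

A Det word can never sit immediately before a V word in any string this grammar generates, so the substring 'that wrote' rules out a derivation.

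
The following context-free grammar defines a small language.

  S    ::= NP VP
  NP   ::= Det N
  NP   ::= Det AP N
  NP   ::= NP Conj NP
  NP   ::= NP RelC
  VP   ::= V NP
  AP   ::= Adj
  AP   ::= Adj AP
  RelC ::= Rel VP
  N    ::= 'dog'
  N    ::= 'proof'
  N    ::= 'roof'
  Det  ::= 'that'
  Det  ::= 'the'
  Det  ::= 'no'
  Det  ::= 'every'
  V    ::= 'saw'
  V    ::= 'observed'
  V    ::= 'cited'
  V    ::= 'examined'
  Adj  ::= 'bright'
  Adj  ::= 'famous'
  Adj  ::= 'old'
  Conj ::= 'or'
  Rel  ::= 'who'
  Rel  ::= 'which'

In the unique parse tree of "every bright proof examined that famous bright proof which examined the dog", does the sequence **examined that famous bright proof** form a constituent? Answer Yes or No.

No

[S [NP [Det every] [AP [Adj bright]] [N proof]] [VP [V examined] [NP [NP [Det that] [AP [Adj famous] [AP [Adj bright]]] [N proof]] [RelC [Rel which] [VP [V examined] [NP [Det the] [N dog]]]]]]]
The smallest constituent containing 'examined that famous bright proof' is the VP spanning 'examined that famous bright proof which examined the dog'; no single node in the tree dominates exactly the given words.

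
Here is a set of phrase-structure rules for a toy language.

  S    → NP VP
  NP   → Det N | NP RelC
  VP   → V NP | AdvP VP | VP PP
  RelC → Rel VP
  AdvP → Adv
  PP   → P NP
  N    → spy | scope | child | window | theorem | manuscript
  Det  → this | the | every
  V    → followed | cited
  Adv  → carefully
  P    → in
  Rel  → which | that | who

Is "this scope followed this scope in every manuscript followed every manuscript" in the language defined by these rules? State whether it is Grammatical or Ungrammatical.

For S → NP VP, the only prefix that parses as NP is 'this scope', but the remainder 'followed this scope in every manuscript followed every manuscript' is not a VP under these rules.

Ungrammatical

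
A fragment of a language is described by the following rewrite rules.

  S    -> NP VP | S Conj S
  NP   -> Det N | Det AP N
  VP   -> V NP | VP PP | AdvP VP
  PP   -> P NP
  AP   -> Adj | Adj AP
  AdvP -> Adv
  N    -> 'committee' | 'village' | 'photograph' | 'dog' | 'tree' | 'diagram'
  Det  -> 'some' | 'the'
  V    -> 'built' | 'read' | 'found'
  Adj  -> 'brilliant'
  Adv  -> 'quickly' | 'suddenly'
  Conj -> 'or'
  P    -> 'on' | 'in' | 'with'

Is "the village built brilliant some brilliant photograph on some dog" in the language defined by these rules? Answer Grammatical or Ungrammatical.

Ungrammatical

A V word can never sit immediately before an Adj word in any string this grammar generates, so the substring 'built brilliant' rules out a derivation.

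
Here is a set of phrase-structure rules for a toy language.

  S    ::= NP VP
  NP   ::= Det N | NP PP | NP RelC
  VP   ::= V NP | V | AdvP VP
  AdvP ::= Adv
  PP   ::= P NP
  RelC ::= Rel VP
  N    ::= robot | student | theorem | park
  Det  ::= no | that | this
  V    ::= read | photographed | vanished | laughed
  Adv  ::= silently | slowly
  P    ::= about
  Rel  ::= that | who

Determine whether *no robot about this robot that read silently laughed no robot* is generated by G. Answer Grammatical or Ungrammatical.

Grammatical

[S [NP [NP [Det no] [N robot]] [PP [P about] [NP [NP [Det this] [N robot]] [RelC [Rel that] [VP [V read]]]]]] [VP [AdvP [Adv silently]] [VP [V laughed] [NP [Det no] [N robot]]]]]
The bracketing above is licensed at every node by one of the given productions, with S at the root.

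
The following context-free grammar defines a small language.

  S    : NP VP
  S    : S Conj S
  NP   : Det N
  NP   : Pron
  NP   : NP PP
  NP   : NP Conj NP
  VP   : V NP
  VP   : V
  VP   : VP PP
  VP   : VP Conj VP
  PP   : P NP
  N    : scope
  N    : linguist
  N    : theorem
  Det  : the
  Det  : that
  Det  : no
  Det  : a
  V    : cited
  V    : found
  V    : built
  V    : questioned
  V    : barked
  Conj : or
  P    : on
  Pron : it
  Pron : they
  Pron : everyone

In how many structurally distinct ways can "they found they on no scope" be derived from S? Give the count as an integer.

2

The two bracketings:
[S [NP [Pron they]] [VP [V found] [NP [NP [Pron they]] [PP [P on] [NP [Det no] [N scope]]]]]]
[S [NP [Pron they]] [VP [VP [V found] [NP [Pron they]]] [PP [P on] [NP [Det no] [N scope]]]]]
The difference turns on whether NP → NP PP is used at the relevant span, versus an alternative expansion of NP.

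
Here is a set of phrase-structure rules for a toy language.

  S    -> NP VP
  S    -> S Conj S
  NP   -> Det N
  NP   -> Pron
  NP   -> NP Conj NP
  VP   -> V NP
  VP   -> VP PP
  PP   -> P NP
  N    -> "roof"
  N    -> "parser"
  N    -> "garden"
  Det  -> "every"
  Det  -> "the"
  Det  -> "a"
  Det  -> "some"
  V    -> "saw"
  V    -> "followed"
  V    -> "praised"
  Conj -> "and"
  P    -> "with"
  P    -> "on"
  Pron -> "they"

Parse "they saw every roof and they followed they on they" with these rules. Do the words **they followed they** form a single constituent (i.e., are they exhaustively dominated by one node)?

No

[S [S [NP [Pron they]] [VP [V saw] [NP [Det every] [N roof]]]] [Conj and] [S [NP [Pron they]] [VP [VP [V followed] [NP [Pron they]]] [PP [P on] [NP [Pron they]]]]]]
The smallest constituent containing 'they followed they' is the S spanning 'they followed they on they'; no single node in the tree dominates exactly the given words.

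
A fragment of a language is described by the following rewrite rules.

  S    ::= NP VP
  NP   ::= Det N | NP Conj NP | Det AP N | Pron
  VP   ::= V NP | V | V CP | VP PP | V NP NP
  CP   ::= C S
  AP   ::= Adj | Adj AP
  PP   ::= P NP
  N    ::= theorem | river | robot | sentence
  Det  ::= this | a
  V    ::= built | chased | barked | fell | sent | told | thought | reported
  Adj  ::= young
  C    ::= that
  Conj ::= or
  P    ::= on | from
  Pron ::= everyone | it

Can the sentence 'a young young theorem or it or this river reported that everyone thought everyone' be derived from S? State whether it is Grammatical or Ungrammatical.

Grammatical

S
  NP
    NP
      Det: a
      AP
        Adj: young
        AP
          Adj: young
      N: theorem
    Conj: or
    NP
      NP
        Pron: it
      Conj: or
      NP
        Det: this
        N: river
  VP
    V: reported
    CP
      C: that
      S
        NP
          Pron: everyone
        VP
          V: thought
          NP
            Pron: everyone
The bracketing above is licensed at every node by one of the given productions, with S at the root.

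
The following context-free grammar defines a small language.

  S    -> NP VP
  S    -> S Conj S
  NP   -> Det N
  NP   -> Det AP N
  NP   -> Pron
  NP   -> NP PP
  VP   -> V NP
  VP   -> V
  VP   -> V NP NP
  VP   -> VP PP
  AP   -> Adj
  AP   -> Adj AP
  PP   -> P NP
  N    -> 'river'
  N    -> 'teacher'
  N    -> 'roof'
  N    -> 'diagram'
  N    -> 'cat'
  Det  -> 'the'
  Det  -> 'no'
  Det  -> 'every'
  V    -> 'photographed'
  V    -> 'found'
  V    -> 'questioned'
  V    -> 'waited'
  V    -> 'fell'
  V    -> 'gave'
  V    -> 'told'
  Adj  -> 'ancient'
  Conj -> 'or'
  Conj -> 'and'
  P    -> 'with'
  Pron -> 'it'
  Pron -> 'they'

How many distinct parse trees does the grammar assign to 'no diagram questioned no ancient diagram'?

[S [NP [Det no] [N diagram]] [VP [V questioned] [NP [Det no] [AP [Adj ancient]] [N diagram]]]]
No rule offers an alternative attachment or grouping for any span, so this is the only derivation.

1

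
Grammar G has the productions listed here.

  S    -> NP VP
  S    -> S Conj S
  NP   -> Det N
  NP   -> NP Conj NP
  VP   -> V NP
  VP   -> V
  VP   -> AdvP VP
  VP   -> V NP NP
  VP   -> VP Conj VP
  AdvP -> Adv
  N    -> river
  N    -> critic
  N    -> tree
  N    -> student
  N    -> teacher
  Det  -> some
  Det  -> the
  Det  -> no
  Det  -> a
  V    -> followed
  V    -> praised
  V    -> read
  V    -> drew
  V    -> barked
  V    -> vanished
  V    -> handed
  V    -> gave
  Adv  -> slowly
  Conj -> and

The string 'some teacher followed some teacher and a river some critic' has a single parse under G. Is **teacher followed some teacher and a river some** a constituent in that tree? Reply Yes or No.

No

[S [NP [Det some] [N teacher]] [VP [V followed] [NP [NP [Det some] [N teacher]] [Conj and] [NP [Det a] [N river]]] [NP [Det some] [N critic]]]]
The smallest constituent containing 'teacher followed some teacher and a river some' is the S spanning 'some teacher followed some teacher and a river some critic'; no single node in the tree dominates exactly the given words.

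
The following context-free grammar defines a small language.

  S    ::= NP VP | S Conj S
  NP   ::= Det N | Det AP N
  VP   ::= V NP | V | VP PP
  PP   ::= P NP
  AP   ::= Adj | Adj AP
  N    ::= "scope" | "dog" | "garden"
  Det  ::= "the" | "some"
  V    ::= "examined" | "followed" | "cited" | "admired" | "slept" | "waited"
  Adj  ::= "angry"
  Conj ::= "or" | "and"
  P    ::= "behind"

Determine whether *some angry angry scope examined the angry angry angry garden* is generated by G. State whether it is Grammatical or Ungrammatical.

[S [NP [Det some] [AP [Adj angry] [AP [Adj angry]]] [N scope]] [VP [V examined] [NP [Det the] [AP [Adj angry] [AP [Adj angry] [AP [Adj angry]]]] [N garden]]]]
Every word is introduced by a lexical rule and the phrasal rules combine the resulting categories into a single S.

Grammatical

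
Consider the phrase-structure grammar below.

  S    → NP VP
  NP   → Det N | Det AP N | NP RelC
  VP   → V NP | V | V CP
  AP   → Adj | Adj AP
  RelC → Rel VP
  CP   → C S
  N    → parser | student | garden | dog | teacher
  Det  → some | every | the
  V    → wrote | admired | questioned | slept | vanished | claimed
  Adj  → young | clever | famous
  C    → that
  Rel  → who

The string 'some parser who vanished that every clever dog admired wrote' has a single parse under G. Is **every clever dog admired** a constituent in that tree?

Yes

[S [NP [NP [Det some] [N parser]] [RelC [Rel who] [VP [V vanished] [CP [C that] [S [NP [Det every] [AP [Adj clever]] [N dog]] [VP [V admired]]]]]]] [VP [V wrote]]]
The words 'every clever dog admired' are exhaustively dominated by a single S node (built by S → NP VP), so they form a constituent.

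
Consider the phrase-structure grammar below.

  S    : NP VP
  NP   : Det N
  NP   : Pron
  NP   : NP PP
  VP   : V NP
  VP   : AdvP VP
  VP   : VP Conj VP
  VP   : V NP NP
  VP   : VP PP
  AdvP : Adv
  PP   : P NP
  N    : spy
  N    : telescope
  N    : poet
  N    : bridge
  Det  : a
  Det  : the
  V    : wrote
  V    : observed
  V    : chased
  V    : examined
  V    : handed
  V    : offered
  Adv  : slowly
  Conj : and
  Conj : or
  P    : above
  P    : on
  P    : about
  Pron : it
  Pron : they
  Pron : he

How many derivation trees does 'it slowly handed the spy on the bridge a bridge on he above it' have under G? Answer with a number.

9

Two of the 9 distinct bracketings:
[S [NP [Pron it]] [VP [AdvP [Adv slowly]] [VP [V handed] [NP [NP [Det the] [N spy]] [PP [P on] [NP [Det the] [N bridge]]]] [NP [NP [Det a] [N bridge]] [PP [P on] [NP [NP [Pron he]] [PP [P above] [NP [Pron it]]]]]]]]]
[S [NP [Pron it]] [VP [AdvP [Adv slowly]] [VP [V handed] [NP [NP [Det the] [N spy]] [PP [P on] [NP [Det the] [N bridge]]]] [NP [NP [NP [Det a] [N bridge]] [PP [P on] [NP [Pron he]]]] [PP [P above] [NP [Pron it]]]]]]]
The trees differ in how a recursive rule is bracketed over the same span.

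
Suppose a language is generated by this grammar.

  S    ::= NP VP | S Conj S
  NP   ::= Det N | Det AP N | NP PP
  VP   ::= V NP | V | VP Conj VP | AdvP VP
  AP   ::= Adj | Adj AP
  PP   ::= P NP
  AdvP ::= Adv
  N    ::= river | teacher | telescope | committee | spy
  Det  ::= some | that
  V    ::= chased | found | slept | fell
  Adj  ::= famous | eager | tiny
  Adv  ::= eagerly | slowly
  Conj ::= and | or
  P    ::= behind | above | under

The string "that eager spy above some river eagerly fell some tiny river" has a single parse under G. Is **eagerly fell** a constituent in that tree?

No

[S [NP [NP [Det that] [AP [Adj eager]] [N spy]] [PP [P above] [NP [Det some] [N river]]]] [VP [AdvP [Adv eagerly]] [VP [V fell] [NP [Det some] [AP [Adj tiny]] [N river]]]]]
The smallest constituent containing 'eagerly fell' is the VP spanning 'eagerly fell some tiny river'; no single node in the tree dominates exactly the given words.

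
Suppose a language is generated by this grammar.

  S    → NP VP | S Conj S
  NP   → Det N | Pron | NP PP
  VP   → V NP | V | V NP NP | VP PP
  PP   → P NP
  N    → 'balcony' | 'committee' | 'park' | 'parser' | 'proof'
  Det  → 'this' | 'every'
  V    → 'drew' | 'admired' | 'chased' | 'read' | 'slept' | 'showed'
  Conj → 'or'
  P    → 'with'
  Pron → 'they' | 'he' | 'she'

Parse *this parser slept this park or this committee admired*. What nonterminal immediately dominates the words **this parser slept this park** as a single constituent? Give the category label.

S

S
  S
    NP
      Det: this
      N: parser
    VP
      V: slept
      NP
        Det: this
        N: park
  Conj: or
  S
    NP
      Det: this
      N: committee
    VP
      V: admired
The span 'this parser slept this park' is the S node built by S → NP VP.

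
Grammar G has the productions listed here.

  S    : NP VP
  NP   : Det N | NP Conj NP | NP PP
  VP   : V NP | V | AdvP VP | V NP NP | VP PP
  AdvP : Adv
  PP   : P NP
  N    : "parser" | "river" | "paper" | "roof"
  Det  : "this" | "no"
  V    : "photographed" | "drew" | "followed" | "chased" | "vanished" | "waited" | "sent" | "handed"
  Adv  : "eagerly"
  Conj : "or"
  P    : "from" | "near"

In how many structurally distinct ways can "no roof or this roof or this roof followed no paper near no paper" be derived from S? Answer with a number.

Two of the 4 distinct bracketings:
[S [NP [NP [Det no] [N roof]] [Conj or] [NP [NP [Det this] [N roof]] [Conj or] [NP [Det this] [N roof]]]] [VP [V followed] [NP [NP [Det no] [N paper]] [PP [P near] [NP [Det no] [N paper]]]]]]
[S [NP [NP [Det no] [N roof]] [Conj or] [NP [NP [Det this] [N roof]] [Conj or] [NP [Det this] [N roof]]]] [VP [VP [V followed] [NP [Det no] [N paper]]] [PP [P near] [NP [Det no] [N paper]]]]]
The difference turns on whether NP → NP PP is used at the relevant span, versus an alternative expansion of NP.

4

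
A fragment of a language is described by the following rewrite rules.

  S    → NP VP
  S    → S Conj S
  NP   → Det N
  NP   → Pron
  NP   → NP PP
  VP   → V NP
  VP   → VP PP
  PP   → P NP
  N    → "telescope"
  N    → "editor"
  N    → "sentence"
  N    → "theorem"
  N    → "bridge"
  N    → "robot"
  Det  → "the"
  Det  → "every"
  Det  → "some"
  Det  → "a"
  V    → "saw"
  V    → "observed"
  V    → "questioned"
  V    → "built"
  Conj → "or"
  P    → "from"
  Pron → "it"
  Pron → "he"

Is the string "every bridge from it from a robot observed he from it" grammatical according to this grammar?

Grammatical

[S [NP [NP [Det every] [N bridge]] [PP [P from] [NP [NP [Pron it]] [PP [P from] [NP [Det a] [N robot]]]]]] [VP [V observed] [NP [NP [Pron he]] [PP [P from] [NP [Pron it]]]]]]
The bracketing above is licensed at every node by one of the given productions, with S at the root.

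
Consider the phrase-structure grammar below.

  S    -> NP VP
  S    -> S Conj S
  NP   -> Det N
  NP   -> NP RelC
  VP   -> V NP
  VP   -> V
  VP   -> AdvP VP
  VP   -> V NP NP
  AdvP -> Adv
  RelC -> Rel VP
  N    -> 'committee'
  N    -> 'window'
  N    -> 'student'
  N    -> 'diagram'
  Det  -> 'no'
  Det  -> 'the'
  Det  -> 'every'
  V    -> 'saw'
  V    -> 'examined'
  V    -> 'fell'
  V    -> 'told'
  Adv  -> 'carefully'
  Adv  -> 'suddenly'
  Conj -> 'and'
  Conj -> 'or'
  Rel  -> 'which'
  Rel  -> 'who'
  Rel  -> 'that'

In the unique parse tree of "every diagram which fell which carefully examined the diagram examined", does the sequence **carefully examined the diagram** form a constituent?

Yes

[S [NP [NP [NP [Det every] [N diagram]] [RelC [Rel which] [VP [V fell]]]] [RelC [Rel which] [VP [AdvP [Adv carefully]] [VP [V examined] [NP [Det the] [N diagram]]]]]] [VP [V examined]]]
The words 'carefully examined the diagram' are exhaustively dominated by a single VP node (built by VP → AdvP VP), so they form a constituent.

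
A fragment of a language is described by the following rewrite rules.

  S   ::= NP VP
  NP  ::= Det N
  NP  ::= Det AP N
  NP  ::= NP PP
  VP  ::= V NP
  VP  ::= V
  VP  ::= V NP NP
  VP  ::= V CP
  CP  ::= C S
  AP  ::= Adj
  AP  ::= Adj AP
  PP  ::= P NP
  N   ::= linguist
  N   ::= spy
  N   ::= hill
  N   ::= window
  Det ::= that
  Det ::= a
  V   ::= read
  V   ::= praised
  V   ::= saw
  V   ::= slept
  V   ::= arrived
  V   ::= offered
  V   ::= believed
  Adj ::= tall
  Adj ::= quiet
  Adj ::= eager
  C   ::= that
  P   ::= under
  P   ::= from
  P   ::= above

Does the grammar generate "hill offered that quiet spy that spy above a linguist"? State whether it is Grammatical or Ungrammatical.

Ungrammatical

For S → NP VP, no prefix of the string parses as an NP.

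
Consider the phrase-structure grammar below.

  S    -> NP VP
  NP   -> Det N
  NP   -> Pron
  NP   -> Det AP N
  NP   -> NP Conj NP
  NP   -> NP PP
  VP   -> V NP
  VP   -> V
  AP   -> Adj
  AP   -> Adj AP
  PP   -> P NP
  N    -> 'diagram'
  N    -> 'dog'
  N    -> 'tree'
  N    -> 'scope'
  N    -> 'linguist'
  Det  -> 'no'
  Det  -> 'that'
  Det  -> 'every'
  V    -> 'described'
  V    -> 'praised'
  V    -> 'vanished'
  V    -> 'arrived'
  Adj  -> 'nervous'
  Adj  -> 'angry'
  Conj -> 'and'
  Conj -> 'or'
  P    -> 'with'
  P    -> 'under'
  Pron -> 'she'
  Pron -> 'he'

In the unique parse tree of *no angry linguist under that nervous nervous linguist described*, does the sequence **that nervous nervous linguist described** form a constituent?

No

[S [NP [NP [Det no] [AP [Adj angry]] [N linguist]] [PP [P under] [NP [Det that] [AP [Adj nervous] [AP [Adj nervous]]] [N linguist]]]] [VP [V described]]]
The smallest constituent containing 'that nervous nervous linguist described' is the S spanning 'no angry linguist under that nervous nervous linguist described'; no single node in the tree dominates exactly the given words.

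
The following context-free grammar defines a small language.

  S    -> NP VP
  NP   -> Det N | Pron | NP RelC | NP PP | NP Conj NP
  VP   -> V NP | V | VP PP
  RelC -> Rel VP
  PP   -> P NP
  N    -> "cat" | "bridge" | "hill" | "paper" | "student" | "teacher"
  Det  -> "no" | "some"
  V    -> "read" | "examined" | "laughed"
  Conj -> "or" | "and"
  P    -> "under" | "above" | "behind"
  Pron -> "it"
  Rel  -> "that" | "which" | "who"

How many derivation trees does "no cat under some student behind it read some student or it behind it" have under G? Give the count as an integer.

Two of the 6 distinct bracketings:
[S [NP [NP [Det no] [N cat]] [PP [P under] [NP [NP [Det some] [N student]] [PP [P behind] [NP [Pron it]]]]]] [VP [V read] [NP [NP [NP [Det some] [N student]] [Conj or] [NP [Pron it]]] [PP [P behind] [NP [Pron it]]]]]]
[S [NP [NP [Det no] [N cat]] [PP [P under] [NP [NP [Det some] [N student]] [PP [P behind] [NP [Pron it]]]]]] [VP [V read] [NP [NP [Det some] [N student]] [Conj or] [NP [NP [Pron it]] [PP [P behind] [NP [Pron it]]]]]]]
The trees differ in how a recursive rule is bracketed over the same span.

6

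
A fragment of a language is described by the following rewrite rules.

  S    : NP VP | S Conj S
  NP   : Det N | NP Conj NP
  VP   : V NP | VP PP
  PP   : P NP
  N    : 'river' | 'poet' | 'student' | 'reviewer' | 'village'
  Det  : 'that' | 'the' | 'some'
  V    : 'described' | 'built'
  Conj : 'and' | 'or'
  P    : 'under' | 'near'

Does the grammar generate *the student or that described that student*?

Ungrammatical

A Det word can never sit immediately before a V word in any string this grammar generates, so the substring 'that described' rules out a derivation.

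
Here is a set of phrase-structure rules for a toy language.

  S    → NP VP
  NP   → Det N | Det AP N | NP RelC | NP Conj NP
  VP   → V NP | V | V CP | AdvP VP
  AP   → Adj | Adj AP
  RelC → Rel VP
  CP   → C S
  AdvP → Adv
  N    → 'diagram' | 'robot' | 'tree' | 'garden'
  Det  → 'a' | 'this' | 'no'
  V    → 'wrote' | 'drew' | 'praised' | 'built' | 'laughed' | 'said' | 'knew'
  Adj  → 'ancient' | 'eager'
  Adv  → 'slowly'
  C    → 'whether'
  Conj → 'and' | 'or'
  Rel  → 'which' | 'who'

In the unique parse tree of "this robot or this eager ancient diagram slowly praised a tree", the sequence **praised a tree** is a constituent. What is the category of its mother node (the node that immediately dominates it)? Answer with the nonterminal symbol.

VP

S
  NP
    NP
      Det: this
      N: robot
    Conj: or
    NP
      Det: this
      AP
        Adj: eager
        AP
          Adj: ancient
      N: diagram
  VP
    AdvP
      Adv: slowly
    VP
      V: praised
      NP
        Det: a
        N: tree
The span 'praised a tree' is the VP node built by VP → V NP.
Its mother is the VP built by VP → AdvP VP.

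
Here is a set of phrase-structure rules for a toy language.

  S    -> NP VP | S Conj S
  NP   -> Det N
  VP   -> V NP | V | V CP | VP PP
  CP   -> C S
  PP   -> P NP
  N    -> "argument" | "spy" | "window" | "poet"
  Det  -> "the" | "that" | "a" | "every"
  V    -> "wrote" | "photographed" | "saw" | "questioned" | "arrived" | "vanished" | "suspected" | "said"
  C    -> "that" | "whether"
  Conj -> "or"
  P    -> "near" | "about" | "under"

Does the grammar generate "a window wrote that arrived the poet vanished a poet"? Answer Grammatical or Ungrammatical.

Ungrammatical

A C/Det word can never sit immediately before a V word in any string this grammar generates, so the substring 'that arrived' rules out a derivation.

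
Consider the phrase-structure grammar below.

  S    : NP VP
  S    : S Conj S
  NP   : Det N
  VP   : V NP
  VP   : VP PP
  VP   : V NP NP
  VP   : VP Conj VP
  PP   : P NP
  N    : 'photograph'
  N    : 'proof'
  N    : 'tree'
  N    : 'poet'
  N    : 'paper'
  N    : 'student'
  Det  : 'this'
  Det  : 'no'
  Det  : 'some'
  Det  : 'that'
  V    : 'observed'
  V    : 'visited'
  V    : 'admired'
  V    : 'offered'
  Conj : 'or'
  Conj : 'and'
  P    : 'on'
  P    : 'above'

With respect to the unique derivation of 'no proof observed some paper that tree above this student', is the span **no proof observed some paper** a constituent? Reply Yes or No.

[S [NP [Det no] [N proof]] [VP [VP [V observed] [NP [Det some] [N paper]] [NP [Det that] [N tree]]] [PP [P above] [NP [Det this] [N student]]]]]
The smallest constituent containing 'no proof observed some paper' is the S spanning 'no proof observed some paper that tree above this student'; no single node in the tree dominates exactly the given words.

No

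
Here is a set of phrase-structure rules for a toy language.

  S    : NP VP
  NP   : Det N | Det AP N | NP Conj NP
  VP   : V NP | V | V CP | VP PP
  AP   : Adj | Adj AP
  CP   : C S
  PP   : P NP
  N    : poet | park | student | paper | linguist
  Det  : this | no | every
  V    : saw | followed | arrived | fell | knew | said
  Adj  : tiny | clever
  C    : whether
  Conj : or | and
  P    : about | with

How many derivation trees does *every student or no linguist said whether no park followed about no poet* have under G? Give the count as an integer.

The two bracketings:
[S [NP [NP [Det every] [N student]] [Conj or] [NP [Det no] [N linguist]]] [VP [V said] [CP [C whether] [S [NP [Det no] [N park]] [VP [VP [V followed]] [PP [P about] [NP [Det no] [N poet]]]]]]]]
[S [NP [NP [Det every] [N student]] [Conj or] [NP [Det no] [N linguist]]] [VP [VP [V said] [CP [C whether] [S [NP [Det no] [N park]] [VP [V followed]]]]] [PP [P about] [NP [Det no] [N poet]]]]]
The trees differ in how a recursive rule is bracketed over the same span.

2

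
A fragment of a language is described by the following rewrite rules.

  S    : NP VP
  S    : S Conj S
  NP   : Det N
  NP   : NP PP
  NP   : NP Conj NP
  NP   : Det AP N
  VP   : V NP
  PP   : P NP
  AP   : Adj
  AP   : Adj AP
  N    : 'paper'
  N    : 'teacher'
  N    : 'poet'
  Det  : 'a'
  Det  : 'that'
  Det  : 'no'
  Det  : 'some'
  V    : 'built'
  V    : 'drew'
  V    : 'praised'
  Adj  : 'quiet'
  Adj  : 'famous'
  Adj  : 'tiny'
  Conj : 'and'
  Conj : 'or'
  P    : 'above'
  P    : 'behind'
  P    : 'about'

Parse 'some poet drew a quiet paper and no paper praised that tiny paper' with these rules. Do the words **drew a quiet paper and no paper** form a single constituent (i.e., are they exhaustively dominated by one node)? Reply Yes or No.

[S [S [NP [Det some] [N poet]] [VP [V drew] [NP [Det a] [AP [Adj quiet]] [N paper]]]] [Conj and] [S [NP [Det no] [N paper]] [VP [V praised] [NP [Det that] [AP [Adj tiny]] [N paper]]]]]
The smallest constituent containing 'drew a quiet paper and no paper' is the S spanning 'some poet drew a quiet paper and no paper praised that tiny paper'; no single node in the tree dominates exactly the given words.

No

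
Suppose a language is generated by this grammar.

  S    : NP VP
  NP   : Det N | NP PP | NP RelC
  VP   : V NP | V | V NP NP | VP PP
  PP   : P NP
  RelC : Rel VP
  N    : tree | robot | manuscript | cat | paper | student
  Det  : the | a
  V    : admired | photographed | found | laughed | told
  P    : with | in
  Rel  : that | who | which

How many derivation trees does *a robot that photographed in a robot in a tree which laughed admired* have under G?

12

Two of the 12 distinct bracketings:
[S [NP [NP [NP [Det a] [N robot]] [RelC [Rel that] [VP [V photographed]]]] [PP [P in] [NP [NP [Det a] [N robot]] [PP [P in] [NP [NP [Det a] [N tree]] [RelC [Rel which] [VP [V laughed]]]]]]]] [VP [V admired]]]
[S [NP [NP [NP [Det a] [N robot]] [RelC [Rel that] [VP [V photographed]]]] [PP [P in] [NP [NP [NP [Det a] [N robot]] [PP [P in] [NP [Det a] [N tree]]]] [RelC [Rel which] [VP [V laughed]]]]]] [VP [V admired]]]
The trees differ in how a recursive rule is bracketed over the same span.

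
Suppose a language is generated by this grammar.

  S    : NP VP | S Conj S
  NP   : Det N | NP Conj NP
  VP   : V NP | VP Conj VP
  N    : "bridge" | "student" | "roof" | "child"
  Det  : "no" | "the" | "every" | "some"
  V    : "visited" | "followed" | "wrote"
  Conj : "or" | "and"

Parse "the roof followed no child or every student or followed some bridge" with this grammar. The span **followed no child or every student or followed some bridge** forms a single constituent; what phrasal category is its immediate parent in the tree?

S

[S [NP [Det the] [N roof]] [VP [VP [V followed] [NP [NP [Det no] [N child]] [Conj or] [NP [Det every] [N student]]]] [Conj or] [VP [V followed] [NP [Det some] [N bridge]]]]]
The span 'followed no child or every student or followed some bridge' is the VP node built by VP → VP Conj VP.
Its mother is the S built by S → NP VP.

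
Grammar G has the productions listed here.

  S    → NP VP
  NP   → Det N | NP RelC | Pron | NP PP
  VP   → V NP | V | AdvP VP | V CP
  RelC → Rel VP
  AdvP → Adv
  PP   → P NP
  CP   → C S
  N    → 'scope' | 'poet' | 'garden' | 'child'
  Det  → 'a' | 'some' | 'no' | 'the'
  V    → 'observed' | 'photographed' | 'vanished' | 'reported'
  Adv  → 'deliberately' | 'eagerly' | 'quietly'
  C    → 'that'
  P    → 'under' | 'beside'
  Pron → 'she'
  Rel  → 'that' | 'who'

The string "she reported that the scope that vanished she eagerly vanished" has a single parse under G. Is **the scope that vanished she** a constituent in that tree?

Yes

[S [NP [Pron she]] [VP [V reported] [CP [C that] [S [NP [NP [Det the] [N scope]] [RelC [Rel that] [VP [V vanished] [NP [Pron she]]]]] [VP [AdvP [Adv eagerly]] [VP [V vanished]]]]]]]
The words 'the scope that vanished she' are exhaustively dominated by a single NP node (built by NP → NP RelC), so they form a constituent.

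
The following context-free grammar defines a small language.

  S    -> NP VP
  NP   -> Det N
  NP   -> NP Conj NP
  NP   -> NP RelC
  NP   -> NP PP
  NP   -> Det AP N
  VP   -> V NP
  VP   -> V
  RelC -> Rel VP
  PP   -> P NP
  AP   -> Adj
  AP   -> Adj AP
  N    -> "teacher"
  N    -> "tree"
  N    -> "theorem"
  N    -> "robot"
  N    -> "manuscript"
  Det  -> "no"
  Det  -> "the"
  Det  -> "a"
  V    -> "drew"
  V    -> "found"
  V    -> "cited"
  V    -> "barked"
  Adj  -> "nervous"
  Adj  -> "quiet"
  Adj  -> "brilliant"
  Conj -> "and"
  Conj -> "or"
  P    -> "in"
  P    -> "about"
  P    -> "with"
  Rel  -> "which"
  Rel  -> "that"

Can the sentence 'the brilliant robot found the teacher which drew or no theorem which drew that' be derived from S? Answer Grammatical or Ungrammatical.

Ungrammatical

For S → NP VP, the only prefix that parses as NP is 'the brilliant robot', but the remainder 'found the teacher which drew or no theorem which drew that' is not a VP under these rules.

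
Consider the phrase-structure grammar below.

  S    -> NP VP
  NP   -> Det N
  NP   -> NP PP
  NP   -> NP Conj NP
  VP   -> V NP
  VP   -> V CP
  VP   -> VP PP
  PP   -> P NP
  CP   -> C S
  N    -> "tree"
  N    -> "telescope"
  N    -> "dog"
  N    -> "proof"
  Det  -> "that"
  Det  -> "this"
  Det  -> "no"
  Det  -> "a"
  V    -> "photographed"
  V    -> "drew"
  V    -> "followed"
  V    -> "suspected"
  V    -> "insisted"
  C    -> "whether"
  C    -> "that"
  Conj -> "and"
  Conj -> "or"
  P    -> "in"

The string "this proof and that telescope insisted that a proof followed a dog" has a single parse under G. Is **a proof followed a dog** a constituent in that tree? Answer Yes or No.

[S [NP [NP [Det this] [N proof]] [Conj and] [NP [Det that] [N telescope]]] [VP [V insisted] [CP [C that] [S [NP [Det a] [N proof]] [VP [V followed] [NP [Det a] [N dog]]]]]]]
The words 'a proof followed a dog' are exhaustively dominated by a single S node (built by S → NP VP), so they form a constituent.

Yes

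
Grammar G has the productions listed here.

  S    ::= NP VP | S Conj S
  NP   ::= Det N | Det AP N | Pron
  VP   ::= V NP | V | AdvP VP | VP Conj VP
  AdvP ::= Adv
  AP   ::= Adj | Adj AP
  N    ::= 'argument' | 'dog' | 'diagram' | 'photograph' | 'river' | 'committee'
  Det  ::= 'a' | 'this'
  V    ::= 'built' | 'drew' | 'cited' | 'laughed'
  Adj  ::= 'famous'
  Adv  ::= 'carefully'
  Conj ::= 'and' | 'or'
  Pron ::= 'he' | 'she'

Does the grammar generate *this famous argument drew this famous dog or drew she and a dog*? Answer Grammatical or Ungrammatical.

Ungrammatical

For S → NP VP, the only prefix that parses as NP is 'this famous argument', but the remainder 'drew this famous dog or drew she and a dog' is not a VP under these rules. The alternative S rule S → S Conj S likewise has no satisfying split.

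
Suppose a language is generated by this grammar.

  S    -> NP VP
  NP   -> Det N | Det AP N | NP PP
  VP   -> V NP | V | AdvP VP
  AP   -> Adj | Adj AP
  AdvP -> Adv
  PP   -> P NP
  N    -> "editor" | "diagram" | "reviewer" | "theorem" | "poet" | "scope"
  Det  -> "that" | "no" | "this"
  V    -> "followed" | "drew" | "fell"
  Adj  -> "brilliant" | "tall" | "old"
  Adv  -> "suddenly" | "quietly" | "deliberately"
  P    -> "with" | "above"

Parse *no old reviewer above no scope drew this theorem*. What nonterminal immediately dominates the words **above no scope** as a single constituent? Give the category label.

PP

[S [NP [NP [Det no] [AP [Adj old]] [N reviewer]] [PP [P above] [NP [Det no] [N scope]]]] [VP [V drew] [NP [Det this] [N theorem]]]]
The span 'above no scope' is the PP node built by PP → P NP.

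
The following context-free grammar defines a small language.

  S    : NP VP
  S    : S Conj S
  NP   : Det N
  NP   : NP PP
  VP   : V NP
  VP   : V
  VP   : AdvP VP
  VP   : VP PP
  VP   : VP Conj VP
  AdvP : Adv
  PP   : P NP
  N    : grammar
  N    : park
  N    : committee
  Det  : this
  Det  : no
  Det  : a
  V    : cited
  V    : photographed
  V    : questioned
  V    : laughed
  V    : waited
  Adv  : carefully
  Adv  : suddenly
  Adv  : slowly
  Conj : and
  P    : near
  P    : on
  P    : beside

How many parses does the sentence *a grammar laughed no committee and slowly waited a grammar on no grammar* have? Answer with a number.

4

Two of the 4 distinct bracketings:
[S [NP [Det a] [N grammar]] [VP [VP [VP [V laughed] [NP [Det no] [N committee]]] [Conj and] [VP [AdvP [Adv slowly]] [VP [V waited] [NP [Det a] [N grammar]]]]] [PP [P on] [NP [Det no] [N grammar]]]]]
[S [NP [Det a] [N grammar]] [VP [VP [V laughed] [NP [Det no] [N committee]]] [Conj and] [VP [AdvP [Adv slowly]] [VP [V waited] [NP [NP [Det a] [N grammar]] [PP [P on] [NP [Det no] [N grammar]]]]]]]]
The difference turns on whether NP → NP PP is used at the relevant span, versus an alternative expansion of NP.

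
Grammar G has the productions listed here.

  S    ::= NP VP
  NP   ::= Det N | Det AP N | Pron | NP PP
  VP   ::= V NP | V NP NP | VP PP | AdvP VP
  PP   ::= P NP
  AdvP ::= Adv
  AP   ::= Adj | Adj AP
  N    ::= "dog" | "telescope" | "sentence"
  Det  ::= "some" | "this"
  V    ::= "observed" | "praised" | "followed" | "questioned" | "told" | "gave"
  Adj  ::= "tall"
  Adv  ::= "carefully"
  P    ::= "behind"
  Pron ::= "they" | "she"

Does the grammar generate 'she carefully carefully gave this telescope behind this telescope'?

[S [NP [Pron she]] [VP [VP [AdvP [Adv carefully]] [VP [AdvP [Adv carefully]] [VP [V gave] [NP [Det this] [N telescope]]]]] [PP [P behind] [NP [Det this] [N telescope]]]]]
Each bracket corresponds to one application of a listed rule, so the string is derivable from S.

Grammatical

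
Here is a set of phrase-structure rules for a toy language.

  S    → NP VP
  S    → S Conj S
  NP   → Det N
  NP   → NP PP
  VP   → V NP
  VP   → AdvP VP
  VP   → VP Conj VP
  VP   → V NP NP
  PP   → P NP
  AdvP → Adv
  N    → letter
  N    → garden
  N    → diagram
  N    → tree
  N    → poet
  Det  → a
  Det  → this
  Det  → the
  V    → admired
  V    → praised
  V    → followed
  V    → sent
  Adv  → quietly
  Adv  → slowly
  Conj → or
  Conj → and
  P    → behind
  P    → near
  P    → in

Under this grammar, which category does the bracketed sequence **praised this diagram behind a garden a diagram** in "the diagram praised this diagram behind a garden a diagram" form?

[S [NP [Det the] [N diagram]] [VP [V praised] [NP [NP [Det this] [N diagram]] [PP [P behind] [NP [Det a] [N garden]]]] [NP [Det a] [N diagram]]]]
The span 'praised this diagram behind a garden a diagram' is the VP node built by VP → V NP NP.

VP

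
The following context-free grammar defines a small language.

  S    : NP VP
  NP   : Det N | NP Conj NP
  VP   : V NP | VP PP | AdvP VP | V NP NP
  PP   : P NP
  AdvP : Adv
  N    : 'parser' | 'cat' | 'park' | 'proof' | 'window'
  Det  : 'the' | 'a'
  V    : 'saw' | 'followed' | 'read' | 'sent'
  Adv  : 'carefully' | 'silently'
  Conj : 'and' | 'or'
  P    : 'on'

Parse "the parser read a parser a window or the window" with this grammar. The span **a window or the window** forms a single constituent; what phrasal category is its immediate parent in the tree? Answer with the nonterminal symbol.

[S [NP [Det the] [N parser]] [VP [V read] [NP [Det a] [N parser]] [NP [NP [Det a] [N window]] [Conj or] [NP [Det the] [N window]]]]]
The span 'a window or the window' is the NP node built by NP → NP Conj NP.
Its mother is the VP built by VP → V NP NP.

VP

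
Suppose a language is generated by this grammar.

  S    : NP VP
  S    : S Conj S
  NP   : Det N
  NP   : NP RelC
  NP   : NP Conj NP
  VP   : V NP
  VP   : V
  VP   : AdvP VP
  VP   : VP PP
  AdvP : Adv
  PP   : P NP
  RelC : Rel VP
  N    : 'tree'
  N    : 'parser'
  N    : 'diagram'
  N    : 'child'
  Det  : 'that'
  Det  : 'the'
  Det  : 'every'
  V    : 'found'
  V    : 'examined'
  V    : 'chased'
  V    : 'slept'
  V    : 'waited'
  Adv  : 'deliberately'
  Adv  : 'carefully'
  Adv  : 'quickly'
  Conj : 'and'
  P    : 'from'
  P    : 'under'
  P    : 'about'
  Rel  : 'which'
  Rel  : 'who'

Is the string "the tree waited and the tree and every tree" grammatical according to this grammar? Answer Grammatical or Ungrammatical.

Ungrammatical

For S → NP VP, the only prefix that parses as NP is 'the tree', but the remainder 'waited and the tree and every tree' is not a VP under these rules. The alternative S rule S → S Conj S likewise has no satisfying split.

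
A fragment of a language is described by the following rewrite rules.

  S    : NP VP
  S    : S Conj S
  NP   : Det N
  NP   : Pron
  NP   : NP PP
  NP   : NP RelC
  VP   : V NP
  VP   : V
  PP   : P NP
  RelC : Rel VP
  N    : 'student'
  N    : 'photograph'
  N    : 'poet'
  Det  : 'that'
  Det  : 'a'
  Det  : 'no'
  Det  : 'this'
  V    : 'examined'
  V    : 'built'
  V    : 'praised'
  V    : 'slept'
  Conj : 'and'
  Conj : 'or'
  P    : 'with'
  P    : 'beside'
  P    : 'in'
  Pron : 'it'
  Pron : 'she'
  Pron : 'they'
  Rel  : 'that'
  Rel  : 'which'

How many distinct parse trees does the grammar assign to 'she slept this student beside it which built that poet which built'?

5

Two of the 5 distinct bracketings:
[S [NP [Pron she]] [VP [V slept] [NP [NP [Det this] [N student]] [PP [P beside] [NP [NP [Pron it]] [RelC [Rel which] [VP [V built] [NP [NP [Det that] [N poet]] [RelC [Rel which] [VP [V built]]]]]]]]]]]
[S [NP [Pron she]] [VP [V slept] [NP [NP [Det this] [N student]] [PP [P beside] [NP [NP [NP [Pron it]] [RelC [Rel which] [VP [V built] [NP [Det that] [N poet]]]]] [RelC [Rel which] [VP [V built]]]]]]]]
The trees differ in how a recursive rule is bracketed over the same span.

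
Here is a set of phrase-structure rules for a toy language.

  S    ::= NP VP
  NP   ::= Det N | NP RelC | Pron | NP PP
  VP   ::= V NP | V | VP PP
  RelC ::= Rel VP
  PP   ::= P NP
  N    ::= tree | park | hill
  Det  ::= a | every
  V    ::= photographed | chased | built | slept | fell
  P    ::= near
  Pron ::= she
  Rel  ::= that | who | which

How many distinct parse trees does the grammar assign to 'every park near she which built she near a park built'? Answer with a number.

Two of the 7 distinct bracketings:
[S [NP [NP [NP [Det every] [N park]] [PP [P near] [NP [Pron she]]]] [RelC [Rel which] [VP [V built] [NP [NP [Pron she]] [PP [P near] [NP [Det a] [N park]]]]]]] [VP [V built]]]
[S [NP [NP [NP [Det every] [N park]] [PP [P near] [NP [Pron she]]]] [RelC [Rel which] [VP [VP [V built] [NP [Pron she]]] [PP [P near] [NP [Det a] [N park]]]]]] [VP [V built]]]
The difference turns on whether VP → VP PP is used at the relevant span, versus an alternative expansion of VP.

7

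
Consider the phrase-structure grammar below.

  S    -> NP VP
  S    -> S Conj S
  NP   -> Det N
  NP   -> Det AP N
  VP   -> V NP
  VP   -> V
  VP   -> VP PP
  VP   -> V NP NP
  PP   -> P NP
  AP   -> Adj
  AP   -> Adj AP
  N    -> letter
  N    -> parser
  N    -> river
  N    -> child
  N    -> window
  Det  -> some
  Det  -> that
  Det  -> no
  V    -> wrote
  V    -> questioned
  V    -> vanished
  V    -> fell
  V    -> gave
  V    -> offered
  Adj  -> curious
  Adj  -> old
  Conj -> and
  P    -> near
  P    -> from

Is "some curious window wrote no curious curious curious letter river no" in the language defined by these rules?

Ungrammatical

An N word can never sit immediately before an N word in any string this grammar generates, so the substring 'letter river' rules out a derivation.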